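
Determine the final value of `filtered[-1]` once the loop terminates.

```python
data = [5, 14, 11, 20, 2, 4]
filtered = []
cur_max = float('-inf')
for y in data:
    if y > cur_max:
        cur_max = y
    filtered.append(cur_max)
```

Let's trace through this code step by step.

Initialize: data = [5, 14, 11, 20, 2, 4]
Initialize: filtered = []
Initialize: cur_max = -inf
Entering loop: for y in data:
After iteration 1: y = 5, filtered = [5], cur_max = 5
After iteration 2: y = 14, filtered = [5, 14], cur_max = 14
After iteration 3: y = 11, filtered = [5, 14, 14], cur_max = 14
After iteration 4: y = 20, filtered = [5, 14, 14, 20], cur_max = 20
After iteration 5: y = 2, filtered = [5, 14, 14, 20, 20], cur_max = 20
After iteration 6: y = 4, filtered = [5, 14, 14, 20, 20, 20], cur_max = 20
Loop ends.
filtered[-1] = 20

Final answer: 20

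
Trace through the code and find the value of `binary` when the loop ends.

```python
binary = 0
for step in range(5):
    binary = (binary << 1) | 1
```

Let's trace through this code step by step.

Initialize: binary = 0
Entering loop: for step in range(5):
After iteration 1: step = 0, binary = 1
After iteration 2: step = 1, binary = 3
After iteration 3: step = 2, binary = 7
After iteration 4: step = 3, binary = 15
After iteration 5: step = 4, binary = 31
Loop ends.

Final answer: 31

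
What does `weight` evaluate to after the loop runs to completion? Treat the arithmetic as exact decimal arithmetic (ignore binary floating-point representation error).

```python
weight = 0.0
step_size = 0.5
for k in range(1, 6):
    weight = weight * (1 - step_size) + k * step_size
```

Let's trace through this code step by step.

Initialize: weight = 0.0
Initialize: step_size = 0.5
Entering loop: for k in range(1, 6):
After iteration 1: k = 1, weight = 0.5
After iteration 2: k = 2, weight = 1.25
After iteration 3: k = 3, weight = 2.125
After iteration 4: k = 4, weight = 3.0625
After iteration 5: k = 5, weight = 4.03125
Loop ends.

Final answer: 4.03125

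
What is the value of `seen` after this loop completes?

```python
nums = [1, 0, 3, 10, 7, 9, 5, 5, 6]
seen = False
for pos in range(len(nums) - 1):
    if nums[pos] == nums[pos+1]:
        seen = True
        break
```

Let's trace through this code step by step.

Initialize: nums = [1, 0, 3, 10, 7, 9, 5, 5, 6]
Initialize: seen = False
Entering loop: for pos in range(len(nums) - 1):
After iteration 1: pos = 0, seen = False
After iteration 2: pos = 1, seen = False
After iteration 3: pos = 2, seen = False
After iteration 4: pos = 3, seen = False
After iteration 5: pos = 4, seen = False
After iteration 6: pos = 5, seen = False
After iteration 7: pos = 6, seen = True
Loop ends.

Final answer: True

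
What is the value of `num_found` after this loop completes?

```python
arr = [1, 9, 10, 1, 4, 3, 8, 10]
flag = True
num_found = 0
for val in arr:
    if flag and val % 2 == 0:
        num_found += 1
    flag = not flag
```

Let's trace through this code step by step.

Initialize: arr = [1, 9, 10, 1, 4, 3, 8, 10]
Initialize: flag = True
Initialize: num_found = 0
Entering loop: for val in arr:
After iteration 1: val = 1, flag = False, num_found = 0
After iteration 2: val = 9, flag = True, num_found = 0
After iteration 3: val = 10, flag = False, num_found = 1
After iteration 4: val = 1, flag = True, num_found = 1
After iteration 5: val = 4, flag = False, num_found = 2
After iteration 6: val = 3, flag = True, num_found = 2
After iteration 7: val = 8, flag = False, num_found = 3
After iteration 8: val = 10, flag = True, num_found = 3
Loop ends.

Final answer: 3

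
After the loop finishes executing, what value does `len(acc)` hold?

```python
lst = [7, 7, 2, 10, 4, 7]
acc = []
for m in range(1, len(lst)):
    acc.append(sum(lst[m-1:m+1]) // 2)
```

Let's trace through this code step by step.

Initialize: lst = [7, 7, 2, 10, 4, 7]
Initialize: acc = []
Entering loop: for m in range(1, len(lst)):
After iteration 1: m = 1, acc = [7]
After iteration 2: m = 2, acc = [7, 4]
After iteration 3: m = 3, acc = [7, 4, 6]
After iteration 4: m = 4, acc = [7, 4, 6, 7]
After iteration 5: m = 5, acc = [7, 4, 6, 7, 5]
Loop ends.
len(acc) = 5

Final answer: 5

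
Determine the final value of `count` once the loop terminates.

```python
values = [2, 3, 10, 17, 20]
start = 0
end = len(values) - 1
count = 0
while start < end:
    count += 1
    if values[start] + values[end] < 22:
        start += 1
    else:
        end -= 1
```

Let's trace through this code step by step.

Initialize: values = [2, 3, 10, 17, 20]
Initialize: start = 0
Initialize: end = 4
Initialize: count = 0
Entering loop: while start < end:
After iteration 1: start = 0, end = 3, count = 1
After iteration 2: start = 1, end = 3, count = 2
After iteration 3: start = 2, end = 3, count = 3
After iteration 4: start = 2, end = 2, count = 4
Loop ends.

Final answer: 4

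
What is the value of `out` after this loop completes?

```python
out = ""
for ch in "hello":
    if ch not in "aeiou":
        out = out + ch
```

Let's trace through this code step by step.

Initialize: out = ''
Entering loop: for ch in "hello":
After iteration 1: ch = 'h', out = 'h'
After iteration 2: ch = 'e', out = 'h'
After iteration 3: ch = 'l', out = 'hl'
After iteration 4: ch = 'l', out = 'hll'
After iteration 5: ch = 'o', out = 'hll'
Loop ends.

Final answer: 'hll'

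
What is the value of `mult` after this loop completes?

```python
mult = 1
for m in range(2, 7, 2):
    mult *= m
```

Let's trace through this code step by step.

Initialize: mult = 1
Entering loop: for m in range(2, 7, 2):
After iteration 1: m = 2, mult = 2
After iteration 2: m = 4, mult = 8
After iteration 3: m = 6, mult = 48
Loop ends.

Final answer: 48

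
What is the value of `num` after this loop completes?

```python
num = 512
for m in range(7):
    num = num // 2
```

Let's trace through this code step by step.

Initialize: num = 512
Entering loop: for m in range(7):
After iteration 1: m = 0, num = 256
After iteration 2: m = 1, num = 128
After iteration 3: m = 2, num = 64
After iteration 4: m = 3, num = 32
After iteration 5: m = 4, num = 16
After iteration 6: m = 5, num = 8
After iteration 7: m = 6, num = 4
Loop ends.

Final answer: 4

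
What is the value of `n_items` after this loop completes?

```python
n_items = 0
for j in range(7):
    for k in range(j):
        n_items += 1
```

Let's trace through this code step by step.

Initialize: n_items = 0
Entering loop: for j in range(7):
After iteration 1: j = 0, n_items = 0
After iteration 2: j = 1, n_items = 1, k = 0
After iteration 3: j = 2, n_items = 3, k = 1
After iteration 4: j = 3, n_items = 6, k = 2
After iteration 5: j = 4, n_items = 10, k = 3
After iteration 6: j = 5, n_items = 15, k = 4
After iteration 7: j = 6, n_items = 21, k = 5
Loop ends.

Final answer: 21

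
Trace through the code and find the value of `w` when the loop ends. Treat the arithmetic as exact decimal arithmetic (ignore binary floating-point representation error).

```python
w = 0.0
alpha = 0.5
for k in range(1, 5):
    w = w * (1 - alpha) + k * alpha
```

Let's trace through this code step by step.

Initialize: w = 0.0
Initialize: alpha = 0.5
Entering loop: for k in range(1, 5):
After iteration 1: k = 1, w = 0.5
After iteration 2: k = 2, w = 1.25
After iteration 3: k = 3, w = 2.125
After iteration 4: k = 4, w = 3.0625
Loop ends.

Final answer: 3.0625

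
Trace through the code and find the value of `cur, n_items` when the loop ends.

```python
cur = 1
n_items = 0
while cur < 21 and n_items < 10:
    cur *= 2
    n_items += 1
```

Let's trace through this code step by step.

Initialize: cur = 1
Initialize: n_items = 0
Entering loop: while cur < 21 and n_items < 10:
After iteration 1: cur = 2, n_items = 1
After iteration 2: cur = 4, n_items = 2
After iteration 3: cur = 8, n_items = 3
After iteration 4: cur = 16, n_items = 4
After iteration 5: cur = 32, n_items = 5
Loop ends.

Final answer: 32, 5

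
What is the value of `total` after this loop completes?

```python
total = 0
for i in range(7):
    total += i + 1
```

Let's trace through this code step by step.

Initialize: total = 0
Entering loop: for i in range(7):
After iteration 1: i = 0, total = 1
After iteration 2: i = 1, total = 3
After iteration 3: i = 2, total = 6
After iteration 4: i = 3, total = 10
After iteration 5: i = 4, total = 15
After iteration 6: i = 5, total = 21
After iteration 7: i = 6, total = 28
Loop ends.

Final answer: 28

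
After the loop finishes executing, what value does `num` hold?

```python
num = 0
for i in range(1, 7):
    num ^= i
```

Let's trace through this code step by step.

Initialize: num = 0
Entering loop: for i in range(1, 7):
After iteration 1: i = 1, num = 1
After iteration 2: i = 2, num = 3
After iteration 3: i = 3, num = 0
After iteration 4: i = 4, num = 4
After iteration 5: i = 5, num = 1
After iteration 6: i = 6, num = 7
Loop ends.

Final answer: 7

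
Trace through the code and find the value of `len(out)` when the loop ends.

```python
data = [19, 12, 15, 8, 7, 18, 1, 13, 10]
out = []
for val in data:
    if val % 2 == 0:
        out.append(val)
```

Let's trace through this code step by step.

Initialize: data = [19, 12, 15, 8, 7, 18, 1, 13, 10]
Initialize: out = []
Entering loop: for val in data:
After iteration 1: val = 19, out = []
After iteration 2: val = 12, out = [12]
After iteration 3: val = 15, out = [12]
After iteration 4: val = 8, out = [12, 8]
After iteration 5: val = 7, out = [12, 8]
After iteration 6: val = 18, out = [12, 8, 18]
After iteration 7: val = 1, out = [12, 8, 18]
After iteration 8: val = 13, out = [12, 8, 18]
After iteration 9: val = 10, out = [12, 8, 18, 10]
Loop ends.
len(out) = 4

Final answer: 4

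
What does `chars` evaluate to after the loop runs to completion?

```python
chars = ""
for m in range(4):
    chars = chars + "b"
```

Let's trace through this code step by step.

Initialize: chars = ''
Entering loop: for m in range(4):
After iteration 1: m = 0, chars = 'b'
After iteration 2: m = 1, chars = 'bb'
After iteration 3: m = 2, chars = 'bbb'
After iteration 4: m = 3, chars = 'bbbb'
Loop ends.

Final answer: 'bbbb'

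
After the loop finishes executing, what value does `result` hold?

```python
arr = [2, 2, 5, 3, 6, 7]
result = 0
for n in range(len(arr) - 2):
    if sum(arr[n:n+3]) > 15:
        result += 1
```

Let's trace through this code step by step.

Initialize: arr = [2, 2, 5, 3, 6, 7]
Initialize: result = 0
Entering loop: for n in range(len(arr) - 2):
After iteration 1: n = 0, result = 0
After iteration 2: n = 1, result = 0
After iteration 3: n = 2, result = 0
After iteration 4: n = 3, result = 1
Loop ends.

Final answer: 1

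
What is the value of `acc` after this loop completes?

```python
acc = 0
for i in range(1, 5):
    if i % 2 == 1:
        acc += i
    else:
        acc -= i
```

Let's trace through this code step by step.

Initialize: acc = 0
Entering loop: for i in range(1, 5):
After iteration 1: i = 1, acc = 1
After iteration 2: i = 2, acc = -1
After iteration 3: i = 3, acc = 2
After iteration 4: i = 4, acc = -2
Loop ends.

Final answer: -2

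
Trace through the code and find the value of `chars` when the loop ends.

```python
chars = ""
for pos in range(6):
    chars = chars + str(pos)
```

Let's trace through this code step by step.

Initialize: chars = ''
Entering loop: for pos in range(6):
After iteration 1: pos = 0, chars = '0'
After iteration 2: pos = 1, chars = '01'
After iteration 3: pos = 2, chars = '012'
After iteration 4: pos = 3, chars = '0123'
After iteration 5: pos = 4, chars = '01234'
After iteration 6: pos = 5, chars = '012345'
Loop ends.

Final answer: '012345'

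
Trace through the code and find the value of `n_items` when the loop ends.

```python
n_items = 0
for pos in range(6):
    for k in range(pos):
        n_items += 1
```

Let's trace through this code step by step.

Initialize: n_items = 0
Entering loop: for pos in range(6):
After iteration 1: pos = 0, n_items = 0
After iteration 2: pos = 1, n_items = 1, k = 0
After iteration 3: pos = 2, n_items = 3, k = 1
After iteration 4: pos = 3, n_items = 6, k = 2
After iteration 5: pos = 4, n_items = 10, k = 3
After iteration 6: pos = 5, n_items = 15, k = 4
Loop ends.

Final answer: 15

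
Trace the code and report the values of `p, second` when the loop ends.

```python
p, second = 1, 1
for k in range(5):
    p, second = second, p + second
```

Let's trace through this code step by step.

Initialize: p = 1
Initialize: second = 1
Entering loop: for k in range(5):
After iteration 1: k = 0, p = 1, second = 2
After iteration 2: k = 1, p = 2, second = 3
After iteration 3: k = 2, p = 3, second = 5
After iteration 4: k = 3, p = 5, second = 8
After iteration 5: k = 4, p = 8, second = 13
Loop ends.

Final answer: 8, 13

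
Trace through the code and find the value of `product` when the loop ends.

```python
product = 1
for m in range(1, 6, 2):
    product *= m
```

Let's trace through this code step by step.

Initialize: product = 1
Entering loop: for m in range(1, 6, 2):
After iteration 1: m = 1, product = 1
After iteration 2: m = 3, product = 3
After iteration 3: m = 5, product = 15
Loop ends.

Final answer: 15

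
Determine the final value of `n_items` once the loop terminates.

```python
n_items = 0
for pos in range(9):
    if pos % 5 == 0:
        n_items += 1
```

Let's trace through this code step by step.

Initialize: n_items = 0
Entering loop: for pos in range(9):
After iteration 1: pos = 0, n_items = 1
After iteration 2: pos = 1, n_items = 1
After iteration 3: pos = 2, n_items = 1
After iteration 4: pos = 3, n_items = 1
After iteration 5: pos = 4, n_items = 1
After iteration 6: pos = 5, n_items = 2
After iteration 7: pos = 6, n_items = 2
After iteration 8: pos = 7, n_items = 2
After iteration 9: pos = 8, n_items = 2
Loop ends.

Final answer: 2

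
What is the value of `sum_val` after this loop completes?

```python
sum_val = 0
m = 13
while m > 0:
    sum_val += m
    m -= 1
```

Let's trace through this code step by step.

Initialize: sum_val = 0
Initialize: m = 13
Entering loop: while m > 0:
After iteration 1: sum_val = 13, m = 12
After iteration 2: sum_val = 25, m = 11
After iteration 3: sum_val = 36, m = 10
After iteration 4: sum_val = 46, m = 9
After iteration 5: sum_val = 55, m = 8
After iteration 6: sum_val = 63, m = 7
After iteration 7: sum_val = 70, m = 6
After iteration 8: sum_val = 76, m = 5
After iteration 9: sum_val = 81, m = 4
After iteration 10: sum_val = 85, m = 3
After iteration 11: sum_val = 88, m = 2
After iteration 12: sum_val = 90, m = 1
After iteration 13: sum_val = 91, m = 0
Loop ends.

Final answer: 91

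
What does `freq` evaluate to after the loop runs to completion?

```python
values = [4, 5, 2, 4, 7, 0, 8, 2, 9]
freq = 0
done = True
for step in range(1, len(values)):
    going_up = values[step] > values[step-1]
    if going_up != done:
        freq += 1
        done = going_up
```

Let's trace through this code step by step.

Initialize: values = [4, 5, 2, 4, 7, 0, 8, 2, 9]
Initialize: freq = 0
Initialize: done = True
Entering loop: for step in range(1, len(values)):
After iteration 1: step = 1, freq = 0, done = True, going_up = True
After iteration 2: step = 2, freq = 1, done = False, going_up = False
After iteration 3: step = 3, freq = 2, done = True, going_up = True
After iteration 4: step = 4, freq = 2, done = True, going_up = True
After iteration 5: step = 5, freq = 3, done = False, going_up = False
After iteration 6: step = 6, freq = 4, done = True, going_up = True
After iteration 7: step = 7, freq = 5, done = False, going_up = False
After iteration 8: step = 8, freq = 6, done = True, going_up = True
Loop ends.

Final answer: 6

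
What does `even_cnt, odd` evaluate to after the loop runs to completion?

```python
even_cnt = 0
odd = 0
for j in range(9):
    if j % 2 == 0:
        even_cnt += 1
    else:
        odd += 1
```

Let's trace through this code step by step.

Initialize: even_cnt = 0
Initialize: odd = 0
Entering loop: for j in range(9):
After iteration 1: j = 0, even_cnt = 1, odd = 0
After iteration 2: j = 1, even_cnt = 1, odd = 1
After iteration 3: j = 2, even_cnt = 2, odd = 1
After iteration 4: j = 3, even_cnt = 2, odd = 2
After iteration 5: j = 4, even_cnt = 3, odd = 2
After iteration 6: j = 5, even_cnt = 3, odd = 3
After iteration 7: j = 6, even_cnt = 4, odd = 3
After iteration 8: j = 7, even_cnt = 4, odd = 4
After iteration 9: j = 8, even_cnt = 5, odd = 4
Loop ends.

Final answer: 5, 4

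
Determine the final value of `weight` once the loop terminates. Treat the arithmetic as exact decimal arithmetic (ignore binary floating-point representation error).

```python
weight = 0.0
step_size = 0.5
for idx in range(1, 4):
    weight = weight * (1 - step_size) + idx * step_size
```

Let's trace through this code step by step.

Initialize: weight = 0.0
Initialize: step_size = 0.5
Entering loop: for idx in range(1, 4):
After iteration 1: idx = 1, weight = 0.5
After iteration 2: idx = 2, weight = 1.25
After iteration 3: idx = 3, weight = 2.125
Loop ends.

Final answer: 2.125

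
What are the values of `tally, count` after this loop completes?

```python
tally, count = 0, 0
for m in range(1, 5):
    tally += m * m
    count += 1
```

Let's trace through this code step by step.

Initialize: tally = 0
Initialize: count = 0
Entering loop: for m in range(1, 5):
After iteration 1: m = 1, tally = 1, count = 1
After iteration 2: m = 2, tally = 5, count = 2
After iteration 3: m = 3, tally = 14, count = 3
After iteration 4: m = 4, tally = 30, count = 4
Loop ends.

Final answer: 30, 4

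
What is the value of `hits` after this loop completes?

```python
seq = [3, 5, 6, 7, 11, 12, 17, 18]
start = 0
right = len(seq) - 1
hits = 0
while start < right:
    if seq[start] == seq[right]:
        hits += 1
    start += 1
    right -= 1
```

Let's trace through this code step by step.

Initialize: seq = [3, 5, 6, 7, 11, 12, 17, 18]
Initialize: start = 0
Initialize: right = 7
Initialize: hits = 0
Entering loop: while start < right:
After iteration 1: start = 1, right = 6, hits = 0
After iteration 2: start = 2, right = 5, hits = 0
After iteration 3: start = 3, right = 4, hits = 0
After iteration 4: start = 4, right = 3, hits = 0
Loop ends.

Final answer: 0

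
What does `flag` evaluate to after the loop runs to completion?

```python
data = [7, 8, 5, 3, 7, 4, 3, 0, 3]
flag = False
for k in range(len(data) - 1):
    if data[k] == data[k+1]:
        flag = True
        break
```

Let's trace through this code step by step.

Initialize: data = [7, 8, 5, 3, 7, 4, 3, 0, 3]
Initialize: flag = False
Entering loop: for k in range(len(data) - 1):
After iteration 1: k = 0, flag = False
After iteration 2: k = 1, flag = False
After iteration 3: k = 2, flag = False
After iteration 4: k = 3, flag = False
After iteration 5: k = 4, flag = False
After iteration 6: k = 5, flag = False
After iteration 7: k = 6, flag = False
After iteration 8: k = 7, flag = False
Loop ends.

Final answer: False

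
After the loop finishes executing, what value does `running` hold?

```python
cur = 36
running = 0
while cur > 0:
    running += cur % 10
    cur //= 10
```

Let's trace through this code step by step.

Initialize: cur = 36
Initialize: running = 0
Entering loop: while cur > 0:
After iteration 1: cur = 3, running = 6
After iteration 2: cur = 0, running = 9
Loop ends.

Final answer: 9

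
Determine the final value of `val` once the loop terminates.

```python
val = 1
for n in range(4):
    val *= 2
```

Let's trace through this code step by step.

Initialize: val = 1
Entering loop: for n in range(4):
After iteration 1: n = 0, val = 2
After iteration 2: n = 1, val = 4
After iteration 3: n = 2, val = 8
After iteration 4: n = 3, val = 16
Loop ends.

Final answer: 16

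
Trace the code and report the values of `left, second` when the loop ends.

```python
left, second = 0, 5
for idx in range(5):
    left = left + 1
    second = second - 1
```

Let's trace through this code step by step.

Initialize: left = 0
Initialize: second = 5
Entering loop: for idx in range(5):
After iteration 1: idx = 0, left = 1, second = 4
After iteration 2: idx = 1, left = 2, second = 3
After iteration 3: idx = 2, left = 3, second = 2
After iteration 4: idx = 3, left = 4, second = 1
After iteration 5: idx = 4, left = 5, second = 0
Loop ends.

Final answer: 5, 0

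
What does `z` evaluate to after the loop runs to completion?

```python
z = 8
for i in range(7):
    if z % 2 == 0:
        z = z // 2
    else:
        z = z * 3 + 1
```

Let's trace through this code step by step.

Initialize: z = 8
Entering loop: for i in range(7):
After iteration 1: i = 0, z = 4
After iteration 2: i = 1, z = 2
After iteration 3: i = 2, z = 1
After iteration 4: i = 3, z = 4
After iteration 5: i = 4, z = 2
After iteration 6: i = 5, z = 1
After iteration 7: i = 6, z = 4
Loop ends.

Final answer: 4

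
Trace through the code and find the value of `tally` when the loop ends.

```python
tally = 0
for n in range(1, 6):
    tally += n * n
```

Let's trace through this code step by step.

Initialize: tally = 0
Entering loop: for n in range(1, 6):
After iteration 1: n = 1, tally = 1
After iteration 2: n = 2, tally = 5
After iteration 3: n = 3, tally = 14
After iteration 4: n = 4, tally = 30
After iteration 5: n = 5, tally = 55
Loop ends.

Final answer: 55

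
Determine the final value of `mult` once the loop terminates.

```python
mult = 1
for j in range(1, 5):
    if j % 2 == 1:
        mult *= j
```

Let's trace through this code step by step.

Initialize: mult = 1
Entering loop: for j in range(1, 5):
After iteration 1: j = 1, mult = 1
After iteration 2: j = 2, mult = 1
After iteration 3: j = 3, mult = 3
After iteration 4: j = 4, mult = 3
Loop ends.

Final answer: 3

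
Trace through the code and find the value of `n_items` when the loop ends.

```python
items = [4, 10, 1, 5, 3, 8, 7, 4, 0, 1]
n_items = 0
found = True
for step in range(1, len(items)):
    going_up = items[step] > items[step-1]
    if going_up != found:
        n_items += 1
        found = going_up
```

Let's trace through this code step by step.

Initialize: items = [4, 10, 1, 5, 3, 8, 7, 4, 0, 1]
Initialize: n_items = 0
Initialize: found = True
Entering loop: for step in range(1, len(items)):
After iteration 1: step = 1, n_items = 0, found = True, going_up = True
After iteration 2: step = 2, n_items = 1, found = False, going_up = False
After iteration 3: step = 3, n_items = 2, found = True, going_up = True
After iteration 4: step = 4, n_items = 3, found = False, going_up = False
After iteration 5: step = 5, n_items = 4, found = True, going_up = True
After iteration 6: step = 6, n_items = 5, found = False, going_up = False
After iteration 7: step = 7, n_items = 5, found = False, going_up = False
After iteration 8: step = 8, n_items = 5, found = False, going_up = False
After iteration 9: step = 9, n_items = 6, found = True, going_up = True
Loop ends.

Final answer: 6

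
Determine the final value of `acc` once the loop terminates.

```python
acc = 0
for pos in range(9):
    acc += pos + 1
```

Let's trace through this code step by step.

Initialize: acc = 0
Entering loop: for pos in range(9):
After iteration 1: pos = 0, acc = 1
After iteration 2: pos = 1, acc = 3
After iteration 3: pos = 2, acc = 6
After iteration 4: pos = 3, acc = 10
After iteration 5: pos = 4, acc = 15
After iteration 6: pos = 5, acc = 21
After iteration 7: pos = 6, acc = 28
After iteration 8: pos = 7, acc = 36
After iteration 9: pos = 8, acc = 45
Loop ends.

Final answer: 45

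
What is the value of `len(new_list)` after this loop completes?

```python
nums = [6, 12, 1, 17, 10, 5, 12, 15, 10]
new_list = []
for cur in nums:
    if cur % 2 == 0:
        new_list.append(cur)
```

Let's trace through this code step by step.

Initialize: nums = [6, 12, 1, 17, 10, 5, 12, 15, 10]
Initialize: new_list = []
Entering loop: for cur in nums:
After iteration 1: cur = 6, new_list = [6]
After iteration 2: cur = 12, new_list = [6, 12]
After iteration 3: cur = 1, new_list = [6, 12]
After iteration 4: cur = 17, new_list = [6, 12]
After iteration 5: cur = 10, new_list = [6, 12, 10]
After iteration 6: cur = 5, new_list = [6, 12, 10]
After iteration 7: cur = 12, new_list = [6, 12, 10, 12]
After iteration 8: cur = 15, new_list = [6, 12, 10, 12]
After iteration 9: cur = 10, new_list = [6, 12, 10, 12, 10]
Loop ends.
len(new_list) = 5

Final answer: 5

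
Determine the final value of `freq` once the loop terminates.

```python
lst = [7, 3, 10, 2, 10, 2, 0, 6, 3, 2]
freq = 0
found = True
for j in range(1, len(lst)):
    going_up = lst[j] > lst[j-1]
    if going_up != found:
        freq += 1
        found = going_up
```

Let's trace through this code step by step.

Initialize: lst = [7, 3, 10, 2, 10, 2, 0, 6, 3, 2]
Initialize: freq = 0
Initialize: found = True
Entering loop: for j in range(1, len(lst)):
After iteration 1: j = 1, freq = 1, found = False, going_up = False
After iteration 2: j = 2, freq = 2, found = True, going_up = True
After iteration 3: j = 3, freq = 3, found = False, going_up = False
After iteration 4: j = 4, freq = 4, found = True, going_up = True
After iteration 5: j = 5, freq = 5, found = False, going_up = False
After iteration 6: j = 6, freq = 5, found = False, going_up = False
After iteration 7: j = 7, freq = 6, found = True, going_up = True
After iteration 8: j = 8, freq = 7, found = False, going_up = False
After iteration 9: j = 9, freq = 7, found = False, going_up = False
Loop ends.

Final answer: 7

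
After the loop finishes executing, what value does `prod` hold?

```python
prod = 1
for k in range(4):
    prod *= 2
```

Let's trace through this code step by step.

Initialize: prod = 1
Entering loop: for k in range(4):
After iteration 1: k = 0, prod = 2
After iteration 2: k = 1, prod = 4
After iteration 3: k = 2, prod = 8
After iteration 4: k = 3, prod = 16
Loop ends.

Final answer: 16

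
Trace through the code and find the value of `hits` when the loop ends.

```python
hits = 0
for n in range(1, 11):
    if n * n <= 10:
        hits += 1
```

Let's trace through this code step by step.

Initialize: hits = 0
Entering loop: for n in range(1, 11):
After iteration 1: n = 1, hits = 1
After iteration 2: n = 2, hits = 2
After iteration 3: n = 3, hits = 3
After iteration 4: n = 4, hits = 3
After iteration 5: n = 5, hits = 3
After iteration 6: n = 6, hits = 3
After iteration 7: n = 7, hits = 3
After iteration 8: n = 8, hits = 3
After iteration 9: n = 9, hits = 3
After iteration 10: n = 10, hits = 3
Loop ends.

Final answer: 3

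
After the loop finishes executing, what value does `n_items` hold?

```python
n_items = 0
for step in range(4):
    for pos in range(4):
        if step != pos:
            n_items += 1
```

Let's trace through this code step by step.

Initialize: n_items = 0
Entering loop: for step in range(4):
After iteration 1: step = 0, n_items = 3
After iteration 2: step = 1, n_items = 6
After iteration 3: step = 2, n_items = 9
After iteration 4: step = 3, n_items = 12
Loop ends.

Final answer: 12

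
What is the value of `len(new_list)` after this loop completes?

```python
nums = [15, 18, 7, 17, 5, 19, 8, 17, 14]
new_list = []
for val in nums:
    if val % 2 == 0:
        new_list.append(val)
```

Let's trace through this code step by step.

Initialize: nums = [15, 18, 7, 17, 5, 19, 8, 17, 14]
Initialize: new_list = []
Entering loop: for val in nums:
After iteration 1: val = 15, new_list = []
After iteration 2: val = 18, new_list = [18]
After iteration 3: val = 7, new_list = [18]
After iteration 4: val = 17, new_list = [18]
After iteration 5: val = 5, new_list = [18]
After iteration 6: val = 19, new_list = [18]
After iteration 7: val = 8, new_list = [18, 8]
After iteration 8: val = 17, new_list = [18, 8]
After iteration 9: val = 14, new_list = [18, 8, 14]
Loop ends.
len(new_list) = 3

Final answer: 3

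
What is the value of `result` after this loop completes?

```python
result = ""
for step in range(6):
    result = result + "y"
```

Let's trace through this code step by step.

Initialize: result = ''
Entering loop: for step in range(6):
After iteration 1: step = 0, result = 'y'
After iteration 2: step = 1, result = 'yy'
After iteration 3: step = 2, result = 'yyy'
After iteration 4: step = 3, result = 'yyyy'
After iteration 5: step = 4, result = 'yyyyy'
After iteration 6: step = 5, result = 'yyyyyy'
Loop ends.

Final answer: 'yyyyyy'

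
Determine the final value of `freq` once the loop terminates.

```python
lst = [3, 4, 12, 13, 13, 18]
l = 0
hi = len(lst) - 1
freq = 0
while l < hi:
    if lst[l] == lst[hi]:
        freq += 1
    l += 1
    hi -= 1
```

Let's trace through this code step by step.

Initialize: lst = [3, 4, 12, 13, 13, 18]
Initialize: l = 0
Initialize: hi = 5
Initialize: freq = 0
Entering loop: while l < hi:
After iteration 1: l = 1, hi = 4, freq = 0
After iteration 2: l = 2, hi = 3, freq = 0
After iteration 3: l = 3, hi = 2, freq = 0
Loop ends.

Final answer: 0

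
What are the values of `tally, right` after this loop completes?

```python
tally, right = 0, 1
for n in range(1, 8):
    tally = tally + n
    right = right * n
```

Let's trace through this code step by step.

Initialize: tally = 0
Initialize: right = 1
Entering loop: for n in range(1, 8):
After iteration 1: n = 1, tally = 1, right = 1
After iteration 2: n = 2, tally = 3, right = 2
After iteration 3: n = 3, tally = 6, right = 6
After iteration 4: n = 4, tally = 10, right = 24
After iteration 5: n = 5, tally = 15, right = 120
After iteration 6: n = 6, tally = 21, right = 720
After iteration 7: n = 7, tally = 28, right = 5040
Loop ends.

Final answer: 28, 5040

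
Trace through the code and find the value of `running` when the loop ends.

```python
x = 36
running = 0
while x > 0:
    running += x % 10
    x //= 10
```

Let's trace through this code step by step.

Initialize: x = 36
Initialize: running = 0
Entering loop: while x > 0:
After iteration 1: x = 3, running = 6
After iteration 2: x = 0, running = 9
Loop ends.

Final answer: 9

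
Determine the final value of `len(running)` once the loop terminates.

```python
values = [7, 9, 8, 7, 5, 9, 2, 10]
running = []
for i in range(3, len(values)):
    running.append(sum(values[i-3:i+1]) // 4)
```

Let's trace through this code step by step.

Initialize: values = [7, 9, 8, 7, 5, 9, 2, 10]
Initialize: running = []
Entering loop: for i in range(3, len(values)):
After iteration 1: i = 3, running = [7]
After iteration 2: i = 4, running = [7, 7]
After iteration 3: i = 5, running = [7, 7, 7]
After iteration 4: i = 6, running = [7, 7, 7, 5]
After iteration 5: i = 7, running = [7, 7, 7, 5, 6]
Loop ends.
len(running) = 5

Final answer: 5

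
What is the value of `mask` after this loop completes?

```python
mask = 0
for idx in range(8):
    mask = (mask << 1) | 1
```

Let's trace through this code step by step.

Initialize: mask = 0
Entering loop: for idx in range(8):
After iteration 1: idx = 0, mask = 1
After iteration 2: idx = 1, mask = 3
After iteration 3: idx = 2, mask = 7
After iteration 4: idx = 3, mask = 15
After iteration 5: idx = 4, mask = 31
After iteration 6: idx = 5, mask = 63
After iteration 7: idx = 6, mask = 127
After iteration 8: idx = 7, mask = 255
Loop ends.

Final answer: 255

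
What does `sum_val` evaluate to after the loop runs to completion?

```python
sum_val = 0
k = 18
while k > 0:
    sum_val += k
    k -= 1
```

Let's trace through this code step by step.

Initialize: sum_val = 0
Initialize: k = 18
Entering loop: while k > 0:
After iteration 1: sum_val = 18, k = 17
After iteration 2: sum_val = 35, k = 16
After iteration 3: sum_val = 51, k = 15
After iteration 4: sum_val = 66, k = 14
After iteration 5: sum_val = 80, k = 13
After iteration 6: sum_val = 93, k = 12
After iteration 7: sum_val = 105, k = 11
After iteration 8: sum_val = 116, k = 10
After iteration 9: sum_val = 126, k = 9
After iteration 10: sum_val = 135, k = 8
After iteration 11: sum_val = 143, k = 7
After iteration 12: sum_val = 150, k = 6
After iteration 13: sum_val = 156, k = 5
After iteration 14: sum_val = 161, k = 4
After iteration 15: sum_val = 165, k = 3
After iteration 16: sum_val = 168, k = 2
After iteration 17: sum_val = 170, k = 1
After iteration 18: sum_val = 171, k = 0
Loop ends.

Final answer: 171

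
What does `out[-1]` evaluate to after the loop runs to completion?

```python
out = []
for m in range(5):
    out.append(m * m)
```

Let's trace through this code step by step.

Initialize: out = []
Entering loop: for m in range(5):
After iteration 1: m = 0, out = [0]
After iteration 2: m = 1, out = [0, 1]
After iteration 3: m = 2, out = [0, 1, 4]
After iteration 4: m = 3, out = [0, 1, 4, 9]
After iteration 5: m = 4, out = [0, 1, 4, 9, 16]
Loop ends.
out[-1] = 16

Final answer: 16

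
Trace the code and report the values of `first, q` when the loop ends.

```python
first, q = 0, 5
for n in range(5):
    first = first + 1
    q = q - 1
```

Let's trace through this code step by step.

Initialize: first = 0
Initialize: q = 5
Entering loop: for n in range(5):
After iteration 1: n = 0, first = 1, q = 4
After iteration 2: n = 1, first = 2, q = 3
After iteration 3: n = 2, first = 3, q = 2
After iteration 4: n = 3, first = 4, q = 1
After iteration 5: n = 4, first = 5, q = 0
Loop ends.

Final answer: 5, 0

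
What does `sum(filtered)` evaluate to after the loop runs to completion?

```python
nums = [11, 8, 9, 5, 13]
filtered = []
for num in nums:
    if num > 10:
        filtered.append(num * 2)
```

Let's trace through this code step by step.

Initialize: nums = [11, 8, 9, 5, 13]
Initialize: filtered = []
Entering loop: for num in nums:
After iteration 1: num = 11, filtered = [22]
After iteration 2: num = 8, filtered = [22]
After iteration 3: num = 9, filtered = [22]
After iteration 4: num = 5, filtered = [22]
After iteration 5: num = 13, filtered = [22, 26]
Loop ends.
sum(filtered) = 48

Final answer: 48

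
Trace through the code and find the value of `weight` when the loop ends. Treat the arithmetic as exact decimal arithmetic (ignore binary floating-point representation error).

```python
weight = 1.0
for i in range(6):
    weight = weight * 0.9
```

Let's trace through this code step by step.

Initialize: weight = 1.0
Entering loop: for i in range(6):
After iteration 1: i = 0, weight = 0.9
After iteration 2: i = 1, weight = 0.81
After iteration 3: i = 2, weight = 0.729
After iteration 4: i = 3, weight = 0.6561
After iteration 5: i = 4, weight = 0.59049
After iteration 6: i = 5, weight = 0.531441
Loop ends.

Final answer: 0.531441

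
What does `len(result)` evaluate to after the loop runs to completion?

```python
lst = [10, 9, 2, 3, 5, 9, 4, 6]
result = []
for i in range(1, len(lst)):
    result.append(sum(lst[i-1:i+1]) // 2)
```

Let's trace through this code step by step.

Initialize: lst = [10, 9, 2, 3, 5, 9, 4, 6]
Initialize: result = []
Entering loop: for i in range(1, len(lst)):
After iteration 1: i = 1, result = [9]
After iteration 2: i = 2, result = [9, 5]
After iteration 3: i = 3, result = [9, 5, 2]
After iteration 4: i = 4, result = [9, 5, 2, 4]
After iteration 5: i = 5, result = [9, 5, 2, 4, 7]
After iteration 6: i = 6, result = [9, 5, 2, 4, 7, 6]
After iteration 7: i = 7, result = [9, 5, 2, 4, 7, 6, 5]
Loop ends.
len(result) = 7

Final answer: 7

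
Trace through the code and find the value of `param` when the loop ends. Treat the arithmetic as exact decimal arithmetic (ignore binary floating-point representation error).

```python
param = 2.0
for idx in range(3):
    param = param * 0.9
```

Let's trace through this code step by step.

Initialize: param = 2.0
Entering loop: for idx in range(3):
After iteration 1: idx = 0, param = 1.8
After iteration 2: idx = 1, param = 1.62
After iteration 3: idx = 2, param = 1.458
Loop ends.

Final answer: 1.458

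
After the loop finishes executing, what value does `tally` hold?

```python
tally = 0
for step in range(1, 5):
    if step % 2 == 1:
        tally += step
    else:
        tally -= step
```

Let's trace through this code step by step.

Initialize: tally = 0
Entering loop: for step in range(1, 5):
After iteration 1: step = 1, tally = 1
After iteration 2: step = 2, tally = -1
After iteration 3: step = 3, tally = 2
After iteration 4: step = 4, tally = -2
Loop ends.

Final answer: -2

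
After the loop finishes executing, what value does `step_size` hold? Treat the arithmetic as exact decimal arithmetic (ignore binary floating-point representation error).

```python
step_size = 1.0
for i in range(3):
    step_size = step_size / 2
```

Let's trace through this code step by step.

Initialize: step_size = 1.0
Entering loop: for i in range(3):
After iteration 1: i = 0, step_size = 0.5
After iteration 2: i = 1, step_size = 0.25
After iteration 3: i = 2, step_size = 0.125
Loop ends.

Final answer: 0.125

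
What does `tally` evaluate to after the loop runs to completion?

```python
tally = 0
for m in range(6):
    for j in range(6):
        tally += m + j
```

Let's trace through this code step by step.

Initialize: tally = 0
Entering loop: for m in range(6):
After iteration 1: m = 0, tally = 15
After iteration 2: m = 1, tally = 36
After iteration 3: m = 2, tally = 63
After iteration 4: m = 3, tally = 96
After iteration 5: m = 4, tally = 135
After iteration 6: m = 5, tally = 180
Loop ends.

Final answer: 180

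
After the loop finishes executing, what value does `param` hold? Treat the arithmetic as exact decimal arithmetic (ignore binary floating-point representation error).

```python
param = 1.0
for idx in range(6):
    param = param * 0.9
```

Let's trace through this code step by step.

Initialize: param = 1.0
Entering loop: for idx in range(6):
After iteration 1: idx = 0, param = 0.9
After iteration 2: idx = 1, param = 0.81
After iteration 3: idx = 2, param = 0.729
After iteration 4: idx = 3, param = 0.6561
After iteration 5: idx = 4, param = 0.59049
After iteration 6: idx = 5, param = 0.531441
Loop ends.

Final answer: 0.531441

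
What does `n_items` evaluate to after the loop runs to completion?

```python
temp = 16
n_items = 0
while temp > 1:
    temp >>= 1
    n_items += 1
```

Let's trace through this code step by step.

Initialize: temp = 16
Initialize: n_items = 0
Entering loop: while temp > 1:
After iteration 1: temp = 8, n_items = 1
After iteration 2: temp = 4, n_items = 2
After iteration 3: temp = 2, n_items = 3
After iteration 4: temp = 1, n_items = 4
Loop ends.

Final answer: 4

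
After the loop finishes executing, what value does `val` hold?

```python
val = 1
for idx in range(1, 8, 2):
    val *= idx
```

Let's trace through this code step by step.

Initialize: val = 1
Entering loop: for idx in range(1, 8, 2):
After iteration 1: idx = 1, val = 1
After iteration 2: idx = 3, val = 3
After iteration 3: idx = 5, val = 15
After iteration 4: idx = 7, val = 105
Loop ends.

Final answer: 105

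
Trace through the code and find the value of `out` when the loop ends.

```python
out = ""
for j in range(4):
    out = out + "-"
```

Let's trace through this code step by step.

Initialize: out = ''
Entering loop: for j in range(4):
After iteration 1: j = 0, out = '-'
After iteration 2: j = 1, out = '--'
After iteration 3: j = 2, out = '---'
After iteration 4: j = 3, out = '----'
Loop ends.

Final answer: '----'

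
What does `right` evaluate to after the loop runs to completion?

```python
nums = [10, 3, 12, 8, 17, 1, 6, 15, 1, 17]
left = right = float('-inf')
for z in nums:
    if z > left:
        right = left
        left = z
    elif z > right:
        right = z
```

Let's trace through this code step by step.

Initialize: nums = [10, 3, 12, 8, 17, 1, 6, 15, 1, 17]
Initialize: left = -inf
Initialize: right = -inf
Entering loop: for z in nums:
After iteration 1: z = 10, left = 10, right = -inf
After iteration 2: z = 3, left = 10, right = 3
After iteration 3: z = 12, left = 12, right = 10
After iteration 4: z = 8, left = 12, right = 10
After iteration 5: z = 17, left = 17, right = 12
After iteration 6: z = 1, left = 17, right = 12
After iteration 7: z = 6, left = 17, right = 12
After iteration 8: z = 15, left = 17, right = 15
After iteration 9: z = 1, left = 17, right = 15
After iteration 10: z = 17, left = 17, right = 17
Loop ends.

Final answer: 17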